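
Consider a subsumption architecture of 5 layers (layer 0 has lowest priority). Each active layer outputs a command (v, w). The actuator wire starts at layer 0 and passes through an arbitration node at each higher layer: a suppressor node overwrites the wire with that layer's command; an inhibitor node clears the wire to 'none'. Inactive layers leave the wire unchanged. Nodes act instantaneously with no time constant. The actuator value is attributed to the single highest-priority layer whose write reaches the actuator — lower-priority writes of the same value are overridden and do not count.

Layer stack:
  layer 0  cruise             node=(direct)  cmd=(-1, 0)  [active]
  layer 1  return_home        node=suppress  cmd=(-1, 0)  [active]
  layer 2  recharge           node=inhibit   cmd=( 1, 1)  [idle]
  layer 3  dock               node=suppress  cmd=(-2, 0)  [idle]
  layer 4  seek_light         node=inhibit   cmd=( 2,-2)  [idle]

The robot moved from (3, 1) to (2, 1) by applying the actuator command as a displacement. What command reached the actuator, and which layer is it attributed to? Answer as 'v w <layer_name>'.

displacement = (2, 1) − (3, 1) = (-1, 0)
L0 cruise: active, feeds wire = (-1, 0)
L1 return_home: active, suppressor → wire = (-1, 0)
L2 recharge: idle → wire stays (-1, 0)
L3 dock: idle → wire stays (-1, 0)
L4 seek_light: idle → wire stays (-1, 0)
actuator = (-1, 0) — from layer 1 (return_home)

-1 0 return_home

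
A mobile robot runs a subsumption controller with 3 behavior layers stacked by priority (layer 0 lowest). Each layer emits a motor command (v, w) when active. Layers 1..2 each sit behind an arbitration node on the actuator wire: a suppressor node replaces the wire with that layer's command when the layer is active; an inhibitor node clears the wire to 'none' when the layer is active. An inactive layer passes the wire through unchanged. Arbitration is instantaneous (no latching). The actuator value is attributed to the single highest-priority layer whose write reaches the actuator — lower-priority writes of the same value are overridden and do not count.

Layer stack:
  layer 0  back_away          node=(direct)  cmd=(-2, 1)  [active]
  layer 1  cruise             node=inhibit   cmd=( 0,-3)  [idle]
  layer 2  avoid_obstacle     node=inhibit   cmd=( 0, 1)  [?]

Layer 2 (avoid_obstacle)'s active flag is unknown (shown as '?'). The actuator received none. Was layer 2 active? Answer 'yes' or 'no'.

If layer 2 is active=yes:
  actuator would be none
If layer 2 is active=no:
  actuator would be (-2, 1)
Observed none, so layer 2 was active.

yes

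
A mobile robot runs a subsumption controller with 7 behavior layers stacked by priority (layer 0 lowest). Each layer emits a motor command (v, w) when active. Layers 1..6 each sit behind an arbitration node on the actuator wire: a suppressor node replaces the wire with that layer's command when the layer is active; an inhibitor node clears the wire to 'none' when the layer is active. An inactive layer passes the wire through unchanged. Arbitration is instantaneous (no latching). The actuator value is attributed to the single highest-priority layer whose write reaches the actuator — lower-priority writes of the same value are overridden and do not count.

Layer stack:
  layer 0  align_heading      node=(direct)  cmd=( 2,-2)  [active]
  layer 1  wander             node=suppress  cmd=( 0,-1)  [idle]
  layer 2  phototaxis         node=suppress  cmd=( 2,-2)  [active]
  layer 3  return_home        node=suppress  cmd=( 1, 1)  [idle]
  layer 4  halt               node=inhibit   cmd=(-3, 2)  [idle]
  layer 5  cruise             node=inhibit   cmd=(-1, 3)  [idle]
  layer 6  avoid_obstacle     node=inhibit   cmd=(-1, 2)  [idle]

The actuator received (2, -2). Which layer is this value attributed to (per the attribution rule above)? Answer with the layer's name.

phototaxis

layer 0 (align_heading) active — direct: (2, -2)
layer 1 (wander) idle — unchanged: (2, -2)
layer 2 (phototaxis) active — suppresses: (2, -2)
layer 3 (return_home) idle — unchanged: (2, -2)
layer 4 (halt) idle — unchanged: (2, -2)
layer 5 (cruise) idle — unchanged: (2, -2)
layer 6 (avoid_obstacle) idle — unchanged: (2, -2)
→ actuator (2, -2)
last writer: layer 2 = phototaxis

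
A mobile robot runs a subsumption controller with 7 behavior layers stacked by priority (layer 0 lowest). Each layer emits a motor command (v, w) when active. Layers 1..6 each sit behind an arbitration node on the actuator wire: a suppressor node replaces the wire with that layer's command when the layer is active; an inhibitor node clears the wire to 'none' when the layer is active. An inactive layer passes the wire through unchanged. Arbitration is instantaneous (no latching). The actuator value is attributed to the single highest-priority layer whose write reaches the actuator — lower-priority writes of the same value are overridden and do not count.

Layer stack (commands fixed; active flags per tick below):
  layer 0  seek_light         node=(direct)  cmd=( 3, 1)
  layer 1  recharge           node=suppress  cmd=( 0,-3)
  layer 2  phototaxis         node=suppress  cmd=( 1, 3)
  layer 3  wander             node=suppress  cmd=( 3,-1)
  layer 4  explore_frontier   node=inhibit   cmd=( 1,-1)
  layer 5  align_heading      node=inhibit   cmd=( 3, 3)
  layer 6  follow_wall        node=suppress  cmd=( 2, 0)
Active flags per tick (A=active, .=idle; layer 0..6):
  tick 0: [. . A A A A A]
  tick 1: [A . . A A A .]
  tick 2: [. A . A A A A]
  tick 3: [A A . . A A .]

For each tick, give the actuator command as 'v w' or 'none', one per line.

tick 0:
  [0] seek_light off; wire := none
  [1] recharge off; pass none
  [2] phototaxis on (suppress); wire := (1, 3)
  [3] wander on (suppress); wire := (3, -1)
  [4] explore_frontier on (inhibit); wire := none
  [5] align_heading on (inhibit); wire := none
  [6] follow_wall on (suppress); wire := (2, 0)
  output (2, 0)
tick 1:
  [0] seek_light on; wire := (3, 1)
  [1] recharge off; pass (3, 1)
  [2] phototaxis off; pass (3, 1)
  [3] wander on (suppress); wire := (3, -1)
  [4] explore_frontier on (inhibit); wire := none
  [5] align_heading on (inhibit); wire := none
  [6] follow_wall off; pass none
  output none
tick 2:
  [0] seek_light off; wire := none
  [1] recharge on (suppress); wire := (0, -3)
  [2] phototaxis off; pass (0, -3)
  [3] wander on (suppress); wire := (3, -1)
  [4] explore_frontier on (inhibit); wire := none
  [5] align_heading on (inhibit); wire := none
  [6] follow_wall on (suppress); wire := (2, 0)
  output (2, 0)
tick 3:
  [0] seek_light on; wire := (3, 1)
  [1] recharge on (suppress); wire := (0, -3)
  [2] phototaxis off; pass (0, -3)
  [3] wander off; pass (0, -3)
  [4] explore_frontier on (inhibit); wire := none
  [5] align_heading on (inhibit); wire := none
  [6] follow_wall off; pass none
  output none

2 0
none
2 0
none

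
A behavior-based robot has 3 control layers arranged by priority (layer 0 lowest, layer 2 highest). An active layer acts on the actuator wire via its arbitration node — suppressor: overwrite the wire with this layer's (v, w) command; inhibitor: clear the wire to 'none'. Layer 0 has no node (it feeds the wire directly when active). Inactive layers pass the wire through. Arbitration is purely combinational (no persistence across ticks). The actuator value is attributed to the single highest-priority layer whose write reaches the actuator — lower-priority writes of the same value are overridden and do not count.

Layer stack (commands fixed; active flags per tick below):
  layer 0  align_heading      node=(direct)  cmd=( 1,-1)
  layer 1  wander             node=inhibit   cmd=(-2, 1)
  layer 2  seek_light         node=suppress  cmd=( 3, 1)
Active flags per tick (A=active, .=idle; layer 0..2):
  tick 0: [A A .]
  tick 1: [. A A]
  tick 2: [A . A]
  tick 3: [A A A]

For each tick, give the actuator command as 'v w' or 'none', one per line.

none
3 1
3 1
3 1

tick 0:
  layer 0 (align_heading) active — direct: (1, -1)
  layer 1 (wander) active — inhibits: none
  layer 2 (seek_light) idle — unchanged: none
  → actuator none
tick 1:
  layer 0 (align_heading) idle — none
  layer 1 (wander) active — inhibits: none
  layer 2 (seek_light) active — suppresses: (3, 1)
  → actuator (3, 1)
tick 2:
  layer 0 (align_heading) active — direct: (1, -1)
  layer 1 (wander) idle — unchanged: (1, -1)
  layer 2 (seek_light) active — suppresses: (3, 1)
  → actuator (3, 1)
tick 3:
  layer 0 (align_heading) active — direct: (1, -1)
  layer 1 (wander) active — inhibits: none
  layer 2 (seek_light) active — suppresses: (3, 1)
  → actuator (3, 1)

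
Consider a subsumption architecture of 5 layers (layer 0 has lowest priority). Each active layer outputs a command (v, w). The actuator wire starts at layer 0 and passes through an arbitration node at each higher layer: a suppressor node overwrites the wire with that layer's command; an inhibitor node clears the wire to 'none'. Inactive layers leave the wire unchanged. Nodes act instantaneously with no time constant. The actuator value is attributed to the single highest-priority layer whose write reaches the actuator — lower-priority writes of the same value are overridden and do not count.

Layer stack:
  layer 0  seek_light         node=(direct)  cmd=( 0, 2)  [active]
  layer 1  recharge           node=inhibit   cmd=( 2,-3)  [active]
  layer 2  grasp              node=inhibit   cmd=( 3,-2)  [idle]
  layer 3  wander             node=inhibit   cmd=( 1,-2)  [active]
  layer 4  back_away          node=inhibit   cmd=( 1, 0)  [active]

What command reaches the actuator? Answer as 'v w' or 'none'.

none

layer 0 (seek_light) active — direct: (0, 2)
layer 1 (recharge) active — inhibits: none
layer 2 (grasp) idle — unchanged: none
layer 3 (wander) active — inhibits: none
layer 4 (back_away) active — inhibits: none
→ actuator none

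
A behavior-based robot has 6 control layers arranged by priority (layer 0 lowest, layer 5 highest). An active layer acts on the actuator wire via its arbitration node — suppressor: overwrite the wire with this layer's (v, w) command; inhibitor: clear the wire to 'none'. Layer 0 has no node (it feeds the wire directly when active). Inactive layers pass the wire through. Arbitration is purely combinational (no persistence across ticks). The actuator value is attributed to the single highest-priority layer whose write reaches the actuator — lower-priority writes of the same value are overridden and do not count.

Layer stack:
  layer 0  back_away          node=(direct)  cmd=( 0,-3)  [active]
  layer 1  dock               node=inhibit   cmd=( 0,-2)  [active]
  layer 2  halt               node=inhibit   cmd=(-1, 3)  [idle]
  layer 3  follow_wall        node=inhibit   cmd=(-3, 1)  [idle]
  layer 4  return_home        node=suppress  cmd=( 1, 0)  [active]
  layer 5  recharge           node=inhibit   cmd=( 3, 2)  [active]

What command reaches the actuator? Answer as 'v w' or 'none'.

none

layer 0 (back_away) active — direct: (0, -3)
layer 1 (dock) active — inhibits: none
layer 2 (halt) idle — unchanged: none
layer 3 (follow_wall) idle — unchanged: none
layer 4 (return_home) active — suppresses: (1, 0)
layer 5 (recharge) active — inhibits: none
→ actuator none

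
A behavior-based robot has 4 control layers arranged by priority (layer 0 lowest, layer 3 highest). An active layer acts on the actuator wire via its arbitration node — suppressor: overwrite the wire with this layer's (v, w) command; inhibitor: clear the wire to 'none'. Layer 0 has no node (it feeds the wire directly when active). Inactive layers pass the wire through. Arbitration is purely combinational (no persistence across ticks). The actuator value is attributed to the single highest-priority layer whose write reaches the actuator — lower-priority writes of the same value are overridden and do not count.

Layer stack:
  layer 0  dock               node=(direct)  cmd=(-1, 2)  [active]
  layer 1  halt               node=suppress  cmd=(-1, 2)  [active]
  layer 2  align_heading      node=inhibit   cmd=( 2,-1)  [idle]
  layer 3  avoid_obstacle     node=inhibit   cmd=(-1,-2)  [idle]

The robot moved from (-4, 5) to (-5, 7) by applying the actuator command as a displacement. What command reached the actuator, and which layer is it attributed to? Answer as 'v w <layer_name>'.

-1 2 halt

displacement = (-5, 7) − (-4, 5) = (-1, 2)
layer 0 (dock) active — direct: (-1, 2)
layer 1 (halt) active — suppresses: (-1, 2)
layer 2 (align_heading) idle — unchanged: (-1, 2)
layer 3 (avoid_obstacle) idle — unchanged: (-1, 2)
→ actuator (-1, 2) — from layer 1 (halt)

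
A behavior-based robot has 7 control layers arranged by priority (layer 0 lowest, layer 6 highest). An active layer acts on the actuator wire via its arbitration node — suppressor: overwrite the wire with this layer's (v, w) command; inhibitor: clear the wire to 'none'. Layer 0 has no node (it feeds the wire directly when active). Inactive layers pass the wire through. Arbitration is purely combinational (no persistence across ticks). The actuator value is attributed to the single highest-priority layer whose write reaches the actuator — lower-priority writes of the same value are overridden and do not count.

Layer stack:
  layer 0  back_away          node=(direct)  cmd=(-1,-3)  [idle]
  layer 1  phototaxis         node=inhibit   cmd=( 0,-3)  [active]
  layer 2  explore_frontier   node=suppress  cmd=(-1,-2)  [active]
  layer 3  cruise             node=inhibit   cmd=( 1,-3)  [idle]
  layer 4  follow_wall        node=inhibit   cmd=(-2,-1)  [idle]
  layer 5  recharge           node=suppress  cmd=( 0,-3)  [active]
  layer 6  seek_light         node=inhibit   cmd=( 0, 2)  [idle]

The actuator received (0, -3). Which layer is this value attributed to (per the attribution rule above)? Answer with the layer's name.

L0 back_away: idle → wire = none
L1 phototaxis: active, inhibitor → wire = none
L2 explore_frontier: active, suppressor → wire = (-1, -2)
L3 cruise: idle → wire stays (-1, -2)
L4 follow_wall: idle → wire stays (-1, -2)
L5 recharge: active, suppressor → wire = (0, -3)
L6 seek_light: idle → wire stays (0, -3)
actuator = (0, -3)
last writer: layer 5 = recharge

recharge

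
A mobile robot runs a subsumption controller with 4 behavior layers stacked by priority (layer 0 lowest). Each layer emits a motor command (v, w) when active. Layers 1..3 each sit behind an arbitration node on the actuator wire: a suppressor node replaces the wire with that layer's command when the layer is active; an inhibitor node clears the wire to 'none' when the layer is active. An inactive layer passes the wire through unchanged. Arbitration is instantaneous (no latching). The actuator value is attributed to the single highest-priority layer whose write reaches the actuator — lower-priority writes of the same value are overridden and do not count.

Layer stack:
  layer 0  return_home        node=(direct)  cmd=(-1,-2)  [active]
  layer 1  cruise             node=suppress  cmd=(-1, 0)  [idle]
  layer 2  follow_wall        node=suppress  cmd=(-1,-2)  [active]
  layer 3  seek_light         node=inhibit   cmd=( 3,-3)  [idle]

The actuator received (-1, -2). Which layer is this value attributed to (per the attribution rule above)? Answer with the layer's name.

follow_wall

layer 0 (return_home) active — direct: (-1, -2)
layer 1 (cruise) idle — unchanged: (-1, -2)
layer 2 (follow_wall) active — suppresses: (-1, -2)
layer 3 (seek_light) idle — unchanged: (-1, -2)
→ actuator (-1, -2)
last writer: layer 2 = follow_wall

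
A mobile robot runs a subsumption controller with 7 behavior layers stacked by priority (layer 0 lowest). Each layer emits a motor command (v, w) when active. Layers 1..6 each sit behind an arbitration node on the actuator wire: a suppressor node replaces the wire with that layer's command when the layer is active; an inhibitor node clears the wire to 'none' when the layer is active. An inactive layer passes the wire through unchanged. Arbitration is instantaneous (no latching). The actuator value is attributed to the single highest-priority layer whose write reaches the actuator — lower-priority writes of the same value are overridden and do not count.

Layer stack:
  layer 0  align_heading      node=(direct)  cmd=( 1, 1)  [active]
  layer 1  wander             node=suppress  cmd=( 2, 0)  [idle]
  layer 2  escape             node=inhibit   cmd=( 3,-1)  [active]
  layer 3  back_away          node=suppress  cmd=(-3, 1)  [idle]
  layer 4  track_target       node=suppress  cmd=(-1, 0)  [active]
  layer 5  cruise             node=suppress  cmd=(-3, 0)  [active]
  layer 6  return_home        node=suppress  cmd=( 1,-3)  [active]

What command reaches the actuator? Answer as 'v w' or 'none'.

L0 align_heading: active, feeds wire = (1, 1)
L1 wander: idle → wire stays (1, 1)
L2 escape: active, inhibitor → wire = none
L3 back_away: idle → wire stays none
L4 track_target: active, suppressor → wire = (-1, 0)
L5 cruise: active, suppressor → wire = (-3, 0)
L6 return_home: active, suppressor → wire = (1, -3)
actuator = (1, -3)

1 -3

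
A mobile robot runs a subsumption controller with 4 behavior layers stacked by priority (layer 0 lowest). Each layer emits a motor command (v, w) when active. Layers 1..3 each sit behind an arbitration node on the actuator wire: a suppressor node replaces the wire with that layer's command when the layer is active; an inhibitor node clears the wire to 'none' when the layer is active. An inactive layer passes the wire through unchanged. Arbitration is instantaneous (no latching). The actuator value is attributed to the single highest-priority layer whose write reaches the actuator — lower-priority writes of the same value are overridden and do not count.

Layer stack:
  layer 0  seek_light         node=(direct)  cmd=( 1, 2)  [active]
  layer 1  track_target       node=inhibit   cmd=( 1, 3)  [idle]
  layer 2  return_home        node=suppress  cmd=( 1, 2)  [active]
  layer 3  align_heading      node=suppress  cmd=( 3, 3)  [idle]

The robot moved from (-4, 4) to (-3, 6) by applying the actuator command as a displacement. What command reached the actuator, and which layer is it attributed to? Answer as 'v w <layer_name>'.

1 2 return_home

displacement = (-3, 6) − (-4, 4) = (1, 2)
[0] seek_light on; wire := (1, 2)
[1] track_target off; pass (1, 2)
[2] return_home on (suppress); wire := (1, 2)
[3] align_heading off; pass (1, 2)
output (1, 2) — from layer 2 (return_home)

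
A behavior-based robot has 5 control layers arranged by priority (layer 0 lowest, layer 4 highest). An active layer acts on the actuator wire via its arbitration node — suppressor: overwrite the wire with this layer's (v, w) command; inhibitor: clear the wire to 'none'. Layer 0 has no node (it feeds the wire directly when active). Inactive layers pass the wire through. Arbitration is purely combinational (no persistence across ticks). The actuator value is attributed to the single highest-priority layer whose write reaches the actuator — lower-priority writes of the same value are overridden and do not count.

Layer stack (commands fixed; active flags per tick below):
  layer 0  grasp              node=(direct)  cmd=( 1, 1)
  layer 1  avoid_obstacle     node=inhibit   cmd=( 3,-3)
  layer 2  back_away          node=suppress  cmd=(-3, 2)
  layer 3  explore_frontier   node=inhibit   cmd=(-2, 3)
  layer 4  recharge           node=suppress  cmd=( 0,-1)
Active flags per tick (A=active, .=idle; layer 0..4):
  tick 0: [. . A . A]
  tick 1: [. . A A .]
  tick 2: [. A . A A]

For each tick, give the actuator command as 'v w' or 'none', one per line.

0 -1
none
0 -1

tick 0:
  L0 grasp: idle → wire = none
  L1 avoid_obstacle: idle → wire stays none
  L2 back_away: active, suppressor → wire = (-3, 2)
  L3 explore_frontier: idle → wire stays (-3, 2)
  L4 recharge: active, suppressor → wire = (0, -1)
  actuator = (0, -1)
tick 1:
  L0 grasp: idle → wire = none
  L1 avoid_obstacle: idle → wire stays none
  L2 back_away: active, suppressor → wire = (-3, 2)
  L3 explore_frontier: active, inhibitor → wire = none
  L4 recharge: idle → wire stays none
  actuator = none
tick 2:
  L0 grasp: idle → wire = none
  L1 avoid_obstacle: active, inhibitor → wire = none
  L2 back_away: idle → wire stays none
  L3 explore_frontier: active, inhibitor → wire = none
  L4 recharge: active, suppressor → wire = (0, -1)
  actuator = (0, -1)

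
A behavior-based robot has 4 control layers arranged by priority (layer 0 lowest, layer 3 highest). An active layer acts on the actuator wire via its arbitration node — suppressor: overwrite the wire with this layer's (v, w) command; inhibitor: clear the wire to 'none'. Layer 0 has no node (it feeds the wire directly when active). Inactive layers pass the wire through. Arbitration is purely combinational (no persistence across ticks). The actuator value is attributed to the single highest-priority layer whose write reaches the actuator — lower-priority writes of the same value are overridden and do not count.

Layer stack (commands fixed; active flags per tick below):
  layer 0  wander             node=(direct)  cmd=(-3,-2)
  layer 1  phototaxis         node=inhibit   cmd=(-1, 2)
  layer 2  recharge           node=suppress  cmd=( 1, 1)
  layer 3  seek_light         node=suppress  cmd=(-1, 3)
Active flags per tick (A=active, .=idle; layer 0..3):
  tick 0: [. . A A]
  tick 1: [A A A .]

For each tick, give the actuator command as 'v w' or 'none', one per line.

tick 0:
  L0 wander: idle → wire = none
  L1 phototaxis: idle → wire stays none
  L2 recharge: active, suppressor → wire = (1, 1)
  L3 seek_light: active, suppressor → wire = (-1, 3)
  actuator = (-1, 3)
tick 1:
  L0 wander: active, feeds wire = (-3, -2)
  L1 phototaxis: active, inhibitor → wire = none
  L2 recharge: active, suppressor → wire = (1, 1)
  L3 seek_light: idle → wire stays (1, 1)
  actuator = (1, 1)

-1 3
1 1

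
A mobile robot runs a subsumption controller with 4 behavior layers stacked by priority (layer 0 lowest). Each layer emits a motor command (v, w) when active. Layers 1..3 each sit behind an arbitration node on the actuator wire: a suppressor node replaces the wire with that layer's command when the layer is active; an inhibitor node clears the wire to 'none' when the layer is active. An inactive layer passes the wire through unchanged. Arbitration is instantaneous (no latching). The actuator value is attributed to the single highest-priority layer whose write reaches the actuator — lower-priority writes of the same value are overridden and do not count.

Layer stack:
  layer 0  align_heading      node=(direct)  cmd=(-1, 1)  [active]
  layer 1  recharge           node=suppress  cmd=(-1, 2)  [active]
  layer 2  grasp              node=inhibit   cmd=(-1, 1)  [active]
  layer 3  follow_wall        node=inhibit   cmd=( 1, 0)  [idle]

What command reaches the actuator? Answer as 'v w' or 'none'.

layer 0 (align_heading) active — direct: (-1, 1)
layer 1 (recharge) active — suppresses: (-1, 2)
layer 2 (grasp) active — inhibits: none
layer 3 (follow_wall) idle — unchanged: none
→ actuator none

none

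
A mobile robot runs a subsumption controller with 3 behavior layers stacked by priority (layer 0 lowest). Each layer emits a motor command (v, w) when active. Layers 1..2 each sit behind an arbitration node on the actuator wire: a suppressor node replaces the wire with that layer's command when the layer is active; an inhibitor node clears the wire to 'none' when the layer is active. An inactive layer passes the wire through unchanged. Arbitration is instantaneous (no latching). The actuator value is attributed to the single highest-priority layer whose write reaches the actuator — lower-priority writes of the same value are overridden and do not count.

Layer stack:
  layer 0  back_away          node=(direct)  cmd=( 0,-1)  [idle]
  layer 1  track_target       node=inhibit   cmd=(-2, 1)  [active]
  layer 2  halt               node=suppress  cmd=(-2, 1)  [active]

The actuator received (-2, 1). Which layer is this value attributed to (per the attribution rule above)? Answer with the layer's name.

halt

[0] back_away off; wire := none
[1] track_target on (inhibit); wire := none
[2] halt on (suppress); wire := (-2, 1)
output (-2, 1)
last writer: layer 2 = halt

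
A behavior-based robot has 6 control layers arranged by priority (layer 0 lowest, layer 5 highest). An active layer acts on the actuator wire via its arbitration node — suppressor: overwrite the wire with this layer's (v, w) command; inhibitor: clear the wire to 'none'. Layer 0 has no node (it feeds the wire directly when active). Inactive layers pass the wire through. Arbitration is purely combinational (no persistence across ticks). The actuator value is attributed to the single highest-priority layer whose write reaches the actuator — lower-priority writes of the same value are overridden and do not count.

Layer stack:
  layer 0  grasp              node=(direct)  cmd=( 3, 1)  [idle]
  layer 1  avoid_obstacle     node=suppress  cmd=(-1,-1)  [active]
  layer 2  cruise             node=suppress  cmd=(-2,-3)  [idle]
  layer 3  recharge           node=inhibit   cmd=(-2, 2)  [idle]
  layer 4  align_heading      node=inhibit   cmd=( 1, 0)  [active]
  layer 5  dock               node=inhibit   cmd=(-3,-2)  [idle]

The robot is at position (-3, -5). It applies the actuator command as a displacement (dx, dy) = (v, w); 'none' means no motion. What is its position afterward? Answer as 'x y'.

L0 grasp: idle → wire = none
L1 avoid_obstacle: active, suppressor → wire = (-1, -1)
L2 cruise: idle → wire stays (-1, -1)
L3 recharge: idle → wire stays (-1, -1)
L4 align_heading: active, inhibitor → wire = none
L5 dock: idle → wire stays none
actuator = none
position: (-3, -5) + none = (-3, -5)

-3 -5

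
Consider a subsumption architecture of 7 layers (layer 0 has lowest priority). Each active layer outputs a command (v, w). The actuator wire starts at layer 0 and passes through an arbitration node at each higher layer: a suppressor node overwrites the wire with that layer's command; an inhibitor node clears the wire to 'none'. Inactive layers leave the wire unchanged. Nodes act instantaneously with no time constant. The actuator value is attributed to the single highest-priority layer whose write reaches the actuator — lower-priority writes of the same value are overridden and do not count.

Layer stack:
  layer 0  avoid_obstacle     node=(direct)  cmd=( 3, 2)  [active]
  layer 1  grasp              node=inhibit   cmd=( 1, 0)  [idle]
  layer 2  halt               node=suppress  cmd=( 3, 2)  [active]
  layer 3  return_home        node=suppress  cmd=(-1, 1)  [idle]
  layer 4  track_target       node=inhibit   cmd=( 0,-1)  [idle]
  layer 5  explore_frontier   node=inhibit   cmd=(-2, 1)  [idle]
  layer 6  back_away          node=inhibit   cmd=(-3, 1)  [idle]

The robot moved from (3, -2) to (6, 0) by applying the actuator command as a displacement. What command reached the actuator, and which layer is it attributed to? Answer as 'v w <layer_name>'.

displacement = (6, 0) − (3, -2) = (3, 2)
[0] avoid_obstacle on; wire := (3, 2)
[1] grasp off; pass (3, 2)
[2] halt on (suppress); wire := (3, 2)
[3] return_home off; pass (3, 2)
[4] track_target off; pass (3, 2)
[5] explore_frontier off; pass (3, 2)
[6] back_away off; pass (3, 2)
output (3, 2) — from layer 2 (halt)

3 2 halt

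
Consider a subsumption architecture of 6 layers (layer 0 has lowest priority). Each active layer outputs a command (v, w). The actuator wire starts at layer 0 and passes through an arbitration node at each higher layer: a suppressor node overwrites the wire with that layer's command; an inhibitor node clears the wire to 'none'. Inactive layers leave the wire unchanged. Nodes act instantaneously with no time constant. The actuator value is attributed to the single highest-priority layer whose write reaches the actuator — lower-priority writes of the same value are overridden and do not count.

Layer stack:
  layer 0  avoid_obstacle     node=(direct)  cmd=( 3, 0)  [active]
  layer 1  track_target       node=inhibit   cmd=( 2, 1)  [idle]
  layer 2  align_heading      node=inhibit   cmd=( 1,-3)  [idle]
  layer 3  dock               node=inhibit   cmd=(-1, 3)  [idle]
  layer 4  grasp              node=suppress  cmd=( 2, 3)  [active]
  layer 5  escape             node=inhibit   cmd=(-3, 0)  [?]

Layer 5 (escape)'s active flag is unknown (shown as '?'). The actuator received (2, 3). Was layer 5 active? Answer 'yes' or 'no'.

no

If layer 5 is active=yes:
  actuator would be none
If layer 5 is active=no:
  actuator would be (2, 3)
Observed (2, 3), so layer 5 was idle.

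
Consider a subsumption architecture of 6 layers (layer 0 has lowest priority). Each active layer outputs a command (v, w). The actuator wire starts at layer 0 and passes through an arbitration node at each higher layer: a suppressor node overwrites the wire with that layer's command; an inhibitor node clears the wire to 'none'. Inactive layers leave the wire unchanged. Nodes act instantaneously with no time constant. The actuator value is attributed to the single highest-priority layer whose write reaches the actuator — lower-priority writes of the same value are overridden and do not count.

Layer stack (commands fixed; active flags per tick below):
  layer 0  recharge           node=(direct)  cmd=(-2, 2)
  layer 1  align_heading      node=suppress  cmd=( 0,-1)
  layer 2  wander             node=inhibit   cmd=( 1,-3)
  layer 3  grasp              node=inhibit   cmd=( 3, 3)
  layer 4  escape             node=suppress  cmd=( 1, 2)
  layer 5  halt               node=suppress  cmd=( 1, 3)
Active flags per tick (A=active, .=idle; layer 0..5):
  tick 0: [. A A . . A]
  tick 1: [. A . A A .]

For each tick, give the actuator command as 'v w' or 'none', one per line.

tick 0:
  L0 recharge: idle → wire = none
  L1 align_heading: active, suppressor → wire = (0, -1)
  L2 wander: active, inhibitor → wire = none
  L3 grasp: idle → wire stays none
  L4 escape: idle → wire stays none
  L5 halt: active, suppressor → wire = (1, 3)
  actuator = (1, 3)
tick 1:
  L0 recharge: idle → wire = none
  L1 align_heading: active, suppressor → wire = (0, -1)
  L2 wander: idle → wire stays (0, -1)
  L3 grasp: active, inhibitor → wire = none
  L4 escape: active, suppressor → wire = (1, 2)
  L5 halt: idle → wire stays (1, 2)
  actuator = (1, 2)

1 3
1 2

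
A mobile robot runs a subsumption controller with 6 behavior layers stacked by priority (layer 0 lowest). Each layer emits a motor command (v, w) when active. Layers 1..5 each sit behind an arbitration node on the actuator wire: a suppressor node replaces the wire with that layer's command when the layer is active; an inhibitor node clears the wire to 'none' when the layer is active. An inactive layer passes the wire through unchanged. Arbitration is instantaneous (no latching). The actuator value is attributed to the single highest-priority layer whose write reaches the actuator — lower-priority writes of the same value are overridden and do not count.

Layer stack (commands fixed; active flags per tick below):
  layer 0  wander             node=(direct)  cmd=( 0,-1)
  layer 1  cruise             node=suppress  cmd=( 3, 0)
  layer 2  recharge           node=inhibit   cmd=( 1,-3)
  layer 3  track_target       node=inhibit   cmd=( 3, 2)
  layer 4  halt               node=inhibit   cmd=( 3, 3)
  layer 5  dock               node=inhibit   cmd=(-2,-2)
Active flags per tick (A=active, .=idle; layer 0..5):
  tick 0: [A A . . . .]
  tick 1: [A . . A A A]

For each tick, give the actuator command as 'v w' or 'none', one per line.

tick 0:
  [0] wander on; wire := (0, -1)
  [1] cruise on (suppress); wire := (3, 0)
  [2] recharge off; pass (3, 0)
  [3] track_target off; pass (3, 0)
  [4] halt off; pass (3, 0)
  [5] dock off; pass (3, 0)
  output (3, 0)
tick 1:
  [0] wander on; wire := (0, -1)
  [1] cruise off; pass (0, -1)
  [2] recharge off; pass (0, -1)
  [3] track_target on (inhibit); wire := none
  [4] halt on (inhibit); wire := none
  [5] dock on (inhibit); wire := none
  output none

3 0
none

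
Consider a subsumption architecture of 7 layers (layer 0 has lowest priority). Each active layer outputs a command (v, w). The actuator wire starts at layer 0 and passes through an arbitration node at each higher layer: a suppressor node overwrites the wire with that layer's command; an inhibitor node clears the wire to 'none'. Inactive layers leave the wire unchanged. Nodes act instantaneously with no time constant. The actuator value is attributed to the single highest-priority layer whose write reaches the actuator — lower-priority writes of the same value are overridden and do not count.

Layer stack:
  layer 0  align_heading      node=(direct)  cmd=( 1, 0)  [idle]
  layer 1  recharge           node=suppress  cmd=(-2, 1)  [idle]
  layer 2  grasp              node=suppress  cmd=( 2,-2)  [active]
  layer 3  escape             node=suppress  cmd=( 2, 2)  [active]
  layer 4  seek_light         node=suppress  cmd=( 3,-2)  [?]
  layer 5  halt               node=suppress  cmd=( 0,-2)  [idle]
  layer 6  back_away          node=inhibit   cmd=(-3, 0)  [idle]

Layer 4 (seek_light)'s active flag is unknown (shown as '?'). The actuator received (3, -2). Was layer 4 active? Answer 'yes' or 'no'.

If layer 4 is active=yes:
  actuator would be (3, -2)
If layer 4 is active=no:
  actuator would be (2, 2)
Observed (3, -2), so layer 4 was active.

yes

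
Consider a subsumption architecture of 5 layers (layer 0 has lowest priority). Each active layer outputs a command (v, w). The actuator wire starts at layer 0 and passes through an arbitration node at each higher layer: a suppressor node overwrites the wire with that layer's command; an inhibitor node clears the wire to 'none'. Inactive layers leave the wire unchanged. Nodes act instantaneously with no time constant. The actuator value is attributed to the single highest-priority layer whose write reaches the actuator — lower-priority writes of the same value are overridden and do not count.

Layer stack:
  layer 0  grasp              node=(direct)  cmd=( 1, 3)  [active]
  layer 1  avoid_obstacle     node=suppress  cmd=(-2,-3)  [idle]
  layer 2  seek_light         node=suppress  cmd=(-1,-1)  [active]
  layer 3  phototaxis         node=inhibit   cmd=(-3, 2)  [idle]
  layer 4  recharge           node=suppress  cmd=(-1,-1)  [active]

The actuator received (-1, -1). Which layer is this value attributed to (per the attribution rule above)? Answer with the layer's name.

L0 grasp: active, feeds wire = (1, 3)
L1 avoid_obstacle: idle → wire stays (1, 3)
L2 seek_light: active, suppressor → wire = (-1, -1)
L3 phototaxis: idle → wire stays (-1, -1)
L4 recharge: active, suppressor → wire = (-1, -1)
actuator = (-1, -1)
last writer: layer 4 = recharge

recharge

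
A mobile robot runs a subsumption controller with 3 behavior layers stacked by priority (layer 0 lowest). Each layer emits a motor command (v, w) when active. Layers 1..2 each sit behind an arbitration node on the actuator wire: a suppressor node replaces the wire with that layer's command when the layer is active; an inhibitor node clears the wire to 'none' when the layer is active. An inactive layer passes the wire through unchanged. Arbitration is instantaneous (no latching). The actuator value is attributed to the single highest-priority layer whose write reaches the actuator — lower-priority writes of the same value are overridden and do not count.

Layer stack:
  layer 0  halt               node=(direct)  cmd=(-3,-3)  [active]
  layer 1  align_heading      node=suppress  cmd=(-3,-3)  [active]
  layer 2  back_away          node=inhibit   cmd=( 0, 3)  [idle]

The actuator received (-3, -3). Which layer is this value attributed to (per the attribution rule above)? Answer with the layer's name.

align_heading

L0 halt: active, feeds wire = (-3, -3)
L1 align_heading: active, suppressor → wire = (-3, -3)
L2 back_away: idle → wire stays (-3, -3)
actuator = (-3, -3)
last writer: layer 1 = align_heading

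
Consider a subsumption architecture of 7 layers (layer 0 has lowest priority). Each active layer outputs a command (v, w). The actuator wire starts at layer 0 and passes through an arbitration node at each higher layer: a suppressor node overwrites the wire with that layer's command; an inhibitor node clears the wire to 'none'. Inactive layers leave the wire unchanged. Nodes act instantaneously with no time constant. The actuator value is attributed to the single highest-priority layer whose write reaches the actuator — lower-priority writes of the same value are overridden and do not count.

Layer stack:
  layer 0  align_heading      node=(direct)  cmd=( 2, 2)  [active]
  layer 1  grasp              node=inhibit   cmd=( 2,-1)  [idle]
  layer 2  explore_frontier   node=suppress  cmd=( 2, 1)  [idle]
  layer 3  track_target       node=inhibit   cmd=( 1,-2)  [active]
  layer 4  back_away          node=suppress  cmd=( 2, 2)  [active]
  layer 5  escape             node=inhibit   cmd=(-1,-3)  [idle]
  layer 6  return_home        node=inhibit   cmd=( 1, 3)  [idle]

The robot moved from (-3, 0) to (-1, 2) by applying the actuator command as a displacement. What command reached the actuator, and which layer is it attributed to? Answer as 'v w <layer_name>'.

displacement = (-1, 2) − (-3, 0) = (2, 2)
layer 0 (align_heading) active — direct: (2, 2)
layer 1 (grasp) idle — unchanged: (2, 2)
layer 2 (explore_frontier) idle — unchanged: (2, 2)
layer 3 (track_target) active — inhibits: none
layer 4 (back_away) active — suppresses: (2, 2)
layer 5 (escape) idle — unchanged: (2, 2)
layer 6 (return_home) idle — unchanged: (2, 2)
→ actuator (2, 2) — from layer 4 (back_away)

2 2 back_away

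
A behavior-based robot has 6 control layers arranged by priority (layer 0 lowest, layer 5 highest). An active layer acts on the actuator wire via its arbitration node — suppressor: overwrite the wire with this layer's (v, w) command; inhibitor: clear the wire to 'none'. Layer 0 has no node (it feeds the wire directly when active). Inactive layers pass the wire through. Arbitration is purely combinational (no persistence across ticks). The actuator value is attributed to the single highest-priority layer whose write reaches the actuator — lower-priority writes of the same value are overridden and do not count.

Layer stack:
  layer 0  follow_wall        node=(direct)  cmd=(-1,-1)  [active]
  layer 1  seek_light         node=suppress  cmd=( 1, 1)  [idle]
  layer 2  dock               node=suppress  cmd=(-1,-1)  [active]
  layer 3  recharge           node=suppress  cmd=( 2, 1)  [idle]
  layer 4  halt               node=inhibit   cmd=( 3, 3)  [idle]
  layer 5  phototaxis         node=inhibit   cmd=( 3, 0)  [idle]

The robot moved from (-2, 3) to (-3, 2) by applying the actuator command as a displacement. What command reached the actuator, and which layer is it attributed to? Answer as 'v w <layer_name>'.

displacement = (-3, 2) − (-2, 3) = (-1, -1)
[0] follow_wall on; wire := (-1, -1)
[1] seek_light off; pass (-1, -1)
[2] dock on (suppress); wire := (-1, -1)
[3] recharge off; pass (-1, -1)
[4] halt off; pass (-1, -1)
[5] phototaxis off; pass (-1, -1)
output (-1, -1) — from layer 2 (dock)

-1 -1 dock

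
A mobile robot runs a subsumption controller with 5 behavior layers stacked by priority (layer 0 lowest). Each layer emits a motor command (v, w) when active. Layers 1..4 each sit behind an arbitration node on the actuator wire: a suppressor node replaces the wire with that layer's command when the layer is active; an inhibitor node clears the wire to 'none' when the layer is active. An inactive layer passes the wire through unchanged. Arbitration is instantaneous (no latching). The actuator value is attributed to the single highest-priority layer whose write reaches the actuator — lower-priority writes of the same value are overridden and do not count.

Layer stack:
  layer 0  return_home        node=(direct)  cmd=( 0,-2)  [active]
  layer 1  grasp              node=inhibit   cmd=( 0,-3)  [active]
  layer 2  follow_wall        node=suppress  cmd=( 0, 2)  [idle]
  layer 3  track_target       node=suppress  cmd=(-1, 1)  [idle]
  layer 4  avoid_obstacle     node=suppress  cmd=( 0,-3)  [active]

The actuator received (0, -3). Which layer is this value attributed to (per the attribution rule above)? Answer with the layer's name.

avoid_obstacle

layer 0 (return_home) active — direct: (0, -2)
layer 1 (grasp) active — inhibits: none
layer 2 (follow_wall) idle — unchanged: none
layer 3 (track_target) idle — unchanged: none
layer 4 (avoid_obstacle) active — suppresses: (0, -3)
→ actuator (0, -3)
last writer: layer 4 = avoid_obstacle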